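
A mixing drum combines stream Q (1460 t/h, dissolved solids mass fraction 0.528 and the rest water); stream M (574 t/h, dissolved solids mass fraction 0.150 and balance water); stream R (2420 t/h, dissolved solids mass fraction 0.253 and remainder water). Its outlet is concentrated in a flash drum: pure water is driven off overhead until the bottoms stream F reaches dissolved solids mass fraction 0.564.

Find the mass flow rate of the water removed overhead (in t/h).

1849 t/h

dissolved solids entering = 1460×0.528 + 574×0.150 + 2420×0.253 = 1469.2 t/h.
All dissolved solids reports to F, so F = 1469.2/0.564 = 2605 t/h.
Total feed = 4454 t/h; overhead = 4454 − 2605 = 1849 t/h.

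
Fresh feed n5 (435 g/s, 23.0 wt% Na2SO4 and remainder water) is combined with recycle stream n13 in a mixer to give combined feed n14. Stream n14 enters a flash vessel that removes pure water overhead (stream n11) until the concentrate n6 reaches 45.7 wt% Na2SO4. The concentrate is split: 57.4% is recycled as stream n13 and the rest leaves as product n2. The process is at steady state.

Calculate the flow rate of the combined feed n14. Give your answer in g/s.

Overall Na2SO4 balance (none leaves overhead): Na2SO4 in fresh feed = Na2SO4 in product, i.e. 435×0.230 = (1−0.574)·n6·0.457.
n6 = 100.05/(0.457×0.426) = 513.91 g/s.
Recycle n13 = 0.574×513.91 = 294.99 g/s.
Combined feed n14 = 435 + 294.99 = 729.99 g/s.

730 g/s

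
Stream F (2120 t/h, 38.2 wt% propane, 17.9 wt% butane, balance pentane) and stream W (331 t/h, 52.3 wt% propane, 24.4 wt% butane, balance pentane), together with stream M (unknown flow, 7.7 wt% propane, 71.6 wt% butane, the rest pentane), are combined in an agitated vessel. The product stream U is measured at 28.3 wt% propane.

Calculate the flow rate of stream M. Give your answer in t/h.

1404 t/h

Let M be the unknown flow. Total out = 2451 + M.
propane balance: 982.95 + 0.077·M = 0.283·(2451 + M)
(0.077 − 0.283)·M = 0.283×2451 − 982.95 = -289.32
M = -289.32 / -0.206 = 1404.5 t/h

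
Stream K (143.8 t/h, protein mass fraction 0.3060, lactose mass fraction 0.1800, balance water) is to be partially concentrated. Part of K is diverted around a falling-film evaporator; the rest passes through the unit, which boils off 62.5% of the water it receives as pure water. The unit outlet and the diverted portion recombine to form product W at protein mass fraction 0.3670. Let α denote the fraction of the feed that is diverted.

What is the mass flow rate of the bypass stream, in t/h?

All 143.8×0.306 = 44.003 t/h of protein reaches W, so W = 44.003/0.367 = 119.9 t/h and vapour = 23.901 t/h.
The evaporator receives (1−α)·143.8 of feed at 0.514 water and removes 0.625 of that water:
0.625×0.514×(1−α)×143.8 = 23.901
(1−α) = 23.901/46.196 = 0.5174;  α = 0.4826.
Bypass flow = 0.4826×143.8 = 69.399 t/h.

69.4 t/h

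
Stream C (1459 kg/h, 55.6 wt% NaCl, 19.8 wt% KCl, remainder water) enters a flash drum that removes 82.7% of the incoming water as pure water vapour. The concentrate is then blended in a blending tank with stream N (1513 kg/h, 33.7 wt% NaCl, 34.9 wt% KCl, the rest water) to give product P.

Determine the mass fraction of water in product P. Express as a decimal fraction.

0.2008

Vapour removed = 0.827×0.246×1459 = 296.82 kg/h; concentrate = 1162.2 kg/h.
water reaching the mixer = 62.092 (from concentrate) + 1513×0.314 = 537.17 kg/h.
Product flow = 1162.2 + 1513 = 2675.2 kg/h; water fraction = 0.2008.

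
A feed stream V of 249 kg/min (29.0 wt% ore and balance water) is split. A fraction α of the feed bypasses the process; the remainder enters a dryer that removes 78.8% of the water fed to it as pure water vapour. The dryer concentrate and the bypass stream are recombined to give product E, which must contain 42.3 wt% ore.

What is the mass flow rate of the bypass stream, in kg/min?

All 249×0.290 = 72.21 kg/min of ore reaches E, so E = 72.21/0.423 = 170.71 kg/min and vapour = 78.291 kg/min.
The evaporator receives (1−α)·249 of feed at 0.710 water and removes 0.788 of that water:
0.788×0.710×(1−α)×249 = 78.291
(1−α) = 78.291/139.31 = 0.5620;  α = 0.4380.
Bypass flow = 0.4380×249 = 109.07 kg/min.

109.1 kg/min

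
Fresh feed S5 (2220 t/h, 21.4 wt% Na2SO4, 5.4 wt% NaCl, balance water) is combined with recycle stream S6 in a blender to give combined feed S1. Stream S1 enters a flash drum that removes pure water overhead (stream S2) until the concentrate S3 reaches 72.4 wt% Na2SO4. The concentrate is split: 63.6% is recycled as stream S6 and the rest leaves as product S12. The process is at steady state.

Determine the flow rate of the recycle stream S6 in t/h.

1147 t/h

Overall Na2SO4 balance (none leaves overhead): Na2SO4 in fresh feed = Na2SO4 in product, i.e. 2220×0.214 = (1−0.636)·S3·0.724.
S3 = 475.08/(0.724×0.364) = 1802.7 t/h.
Recycle S6 = 0.636×1802.7 = 1146.5 t/h.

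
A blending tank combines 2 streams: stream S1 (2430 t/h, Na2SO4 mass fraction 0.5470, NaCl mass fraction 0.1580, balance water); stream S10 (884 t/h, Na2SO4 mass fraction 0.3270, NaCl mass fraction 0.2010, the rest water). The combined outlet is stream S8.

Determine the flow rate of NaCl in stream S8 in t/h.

NaCl out = NaCl in = 2430×0.158 + 884×0.201 = 561.62 t/h.

561.6 t/h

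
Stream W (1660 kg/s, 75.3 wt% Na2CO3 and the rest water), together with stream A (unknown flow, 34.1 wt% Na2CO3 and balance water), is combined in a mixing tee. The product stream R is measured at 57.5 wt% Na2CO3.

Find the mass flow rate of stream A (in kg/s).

Let A be the unknown flow. Total out = 1660 + A.
Na2CO3 balance: 1250 + 0.341·A = 0.575·(1660 + A)
(0.341 − 0.575)·A = 0.575×1660 − 1250 = -295.48
A = -295.48 / -0.234 = 1262.7 kg/s

1263 kg/s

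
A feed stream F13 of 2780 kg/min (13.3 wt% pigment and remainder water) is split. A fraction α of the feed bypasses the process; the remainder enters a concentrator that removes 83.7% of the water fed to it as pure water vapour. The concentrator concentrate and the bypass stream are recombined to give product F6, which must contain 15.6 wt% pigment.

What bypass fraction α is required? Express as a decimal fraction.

All 2780×0.133 = 369.74 kg/min of pigment reaches F6, so F6 = 369.74/0.156 = 2370.1 kg/min and vapour = 409.87 kg/min.
The evaporator receives (1−α)·2780 of feed at 0.867 water and removes 0.837 of that water:
0.837×0.867×(1−α)×2780 = 409.87
(1−α) = 409.87/2017.4 = 0.2032;  α = 0.7968.

0.797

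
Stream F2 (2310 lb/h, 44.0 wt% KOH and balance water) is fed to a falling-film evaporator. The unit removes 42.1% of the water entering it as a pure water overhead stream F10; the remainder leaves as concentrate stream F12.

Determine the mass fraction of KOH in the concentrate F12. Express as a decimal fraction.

KOH is not removed: 2310×0.440 = 1016.4 lb/h of KOH enters F12.
water entering = 2310×0.560 = 1293.6 lb/h; overhead removed = 0.421×1293.6 = 544.61 lb/h.
Concentrate = 2310 − 544.61 = 1765.4 lb/h.
Mass fraction = 1016.4/1765.4 = 0.576.

0.576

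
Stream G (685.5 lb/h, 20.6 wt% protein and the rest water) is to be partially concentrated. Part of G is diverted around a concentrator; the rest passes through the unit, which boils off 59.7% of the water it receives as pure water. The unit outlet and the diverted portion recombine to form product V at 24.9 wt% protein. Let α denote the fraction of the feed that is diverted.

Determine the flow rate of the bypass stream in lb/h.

All 685.5×0.206 = 141.21 lb/h of protein reaches V, so V = 141.21/0.249 = 567.12 lb/h and vapour = 118.38 lb/h.
The evaporator receives (1−α)·685.5 of feed at 0.794 water and removes 0.597 of that water:
0.597×0.794×(1−α)×685.5 = 118.38
(1−α) = 118.38/324.94 = 0.3643;  α = 0.6357.
Bypass flow = 0.6357×685.5 = 435.76 lb/h.

435.8 lb/h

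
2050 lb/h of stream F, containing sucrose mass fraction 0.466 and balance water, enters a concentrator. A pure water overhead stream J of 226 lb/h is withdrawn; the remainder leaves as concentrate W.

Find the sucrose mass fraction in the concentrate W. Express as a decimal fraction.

sucrose is not removed: 2050×0.466 = 955.3 lb/h of sucrose enters W.
Concentrate = 2050 − 226 = 1824 lb/h.
Mass fraction = 955.3/1824 = 0.524.

0.524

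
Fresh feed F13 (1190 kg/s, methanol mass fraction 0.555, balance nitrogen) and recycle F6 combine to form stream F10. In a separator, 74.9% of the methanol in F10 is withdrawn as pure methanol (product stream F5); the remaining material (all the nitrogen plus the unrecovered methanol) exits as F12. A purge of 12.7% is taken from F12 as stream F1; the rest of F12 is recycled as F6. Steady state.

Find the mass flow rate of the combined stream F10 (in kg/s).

nitrogen enters only via F13 and leaves only via the purge: 1190×0.445 = 0.127×(nitrogen in F12), and the separator passes all nitrogen, so nitrogen in F10 = nitrogen in F12 = 4169.7 kg/s.
methanol in F10: m_A = 1190×0.555 + (1−0.127)·(1−0.749)·m_A, so m_A = 660.45/0.7809 = 845.78 kg/s.
F10 = 845.78 + 4169.7 = 5015.5 kg/s.

5015 kg/s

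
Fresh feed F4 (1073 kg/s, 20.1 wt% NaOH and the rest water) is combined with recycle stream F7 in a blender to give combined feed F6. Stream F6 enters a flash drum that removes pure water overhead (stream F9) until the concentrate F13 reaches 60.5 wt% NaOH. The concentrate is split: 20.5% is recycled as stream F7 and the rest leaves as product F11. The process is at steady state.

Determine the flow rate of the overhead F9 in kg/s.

Overall NaOH balance (none leaves overhead): NaOH in fresh feed = NaOH in product, i.e. 1073×0.201 = (1−0.205)·F13·0.605.
F13 = 215.67/(0.605×0.795) = 448.41 kg/s.
Recycle F7 = 0.205×448.41 = 91.924 kg/s.
Combined feed F6 = 1073 + 91.924 = 1164.9 kg/s.
Overhead F9 = F6 − F13 = 1164.9 − 448.41 = 716.52 kg/s.

716.5 kg/s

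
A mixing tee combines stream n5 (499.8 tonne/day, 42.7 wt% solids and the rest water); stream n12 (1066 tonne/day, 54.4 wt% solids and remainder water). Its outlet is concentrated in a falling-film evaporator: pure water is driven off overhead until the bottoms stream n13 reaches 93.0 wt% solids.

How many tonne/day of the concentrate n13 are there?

solids entering = 499.8×0.427 + 1066×0.544 = 793.32 tonne/day.
All solids reports to n13, so n13 = 793.32/0.930 = 853.03 tonne/day.

853 tonne/day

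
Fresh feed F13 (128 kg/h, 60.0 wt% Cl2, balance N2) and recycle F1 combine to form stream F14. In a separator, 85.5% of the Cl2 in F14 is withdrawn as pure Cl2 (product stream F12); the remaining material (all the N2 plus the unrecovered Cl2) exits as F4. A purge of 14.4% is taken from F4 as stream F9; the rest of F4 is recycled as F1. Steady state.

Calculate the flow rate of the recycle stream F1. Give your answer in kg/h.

315.2 kg/h

N2 enters only via F13 and leaves only via the purge: 128×0.400 = 0.144×(N2 in F4), and the separator passes all N2, so N2 in F14 = N2 in F4 = 355.56 kg/h.
Cl2 in F14: m_A = 128×0.600 + (1−0.144)·(1−0.855)·m_A, so m_A = 76.8/0.8759 = 87.683 kg/h.
F4 = (1−0.855)×87.683 + 355.56 = 368.27 kg/h.
Recycle F1 = (1−0.144)×368.27 = 315.24 kg/h.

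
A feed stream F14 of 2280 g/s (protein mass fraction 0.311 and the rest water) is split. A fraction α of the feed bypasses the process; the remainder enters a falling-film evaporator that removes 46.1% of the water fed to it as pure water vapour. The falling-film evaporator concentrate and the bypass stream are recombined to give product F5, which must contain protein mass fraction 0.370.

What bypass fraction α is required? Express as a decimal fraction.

All 2280×0.311 = 709.08 g/s of protein reaches F5, so F5 = 709.08/0.370 = 1916.4 g/s and vapour = 363.57 g/s.
The evaporator receives (1−α)·2280 of feed at 0.689 water and removes 0.461 of that water:
0.461×0.689×(1−α)×2280 = 363.57
(1−α) = 363.57/724.19 = 0.5020;  α = 0.4980.

0.498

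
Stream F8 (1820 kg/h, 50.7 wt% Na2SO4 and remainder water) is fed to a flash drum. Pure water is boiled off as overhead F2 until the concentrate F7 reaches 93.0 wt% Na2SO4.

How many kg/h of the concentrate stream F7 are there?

Na2SO4 is conserved: 1820×0.507 = 922.74 kg/h all reports to the concentrate.
Concentrate = 922.74/(target fraction) = 992.19 kg/h.

992.2 kg/h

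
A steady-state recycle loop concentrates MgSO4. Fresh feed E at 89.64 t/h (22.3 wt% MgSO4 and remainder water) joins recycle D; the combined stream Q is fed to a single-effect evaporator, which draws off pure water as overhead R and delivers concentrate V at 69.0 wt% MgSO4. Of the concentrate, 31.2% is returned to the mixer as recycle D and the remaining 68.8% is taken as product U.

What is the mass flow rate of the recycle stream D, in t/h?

13.14 t/h

Overall MgSO4 balance (none leaves overhead): MgSO4 in fresh feed = MgSO4 in product, i.e. 89.64×0.223 = (1−0.312)·V·0.690.
V = 19.99/(0.690×0.688) = 42.108 t/h.
Recycle D = 0.312×42.108 = 13.138 t/h.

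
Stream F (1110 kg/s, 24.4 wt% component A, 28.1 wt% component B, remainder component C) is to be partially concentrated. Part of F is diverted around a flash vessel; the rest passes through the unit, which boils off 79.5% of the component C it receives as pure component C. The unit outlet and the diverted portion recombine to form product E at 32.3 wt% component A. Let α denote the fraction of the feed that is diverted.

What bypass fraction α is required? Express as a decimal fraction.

0.352

All 1110×0.244 = 270.84 kg/s of component A reaches E, so E = 270.84/0.323 = 838.51 kg/s and vapour = 271.49 kg/s.
The evaporator receives (1−α)·1110 of feed at 0.475 component C and removes 0.795 of that component C:
0.795×0.475×(1−α)×1110 = 271.49
(1−α) = 271.49/419.16 = 0.6477;  α = 0.3523.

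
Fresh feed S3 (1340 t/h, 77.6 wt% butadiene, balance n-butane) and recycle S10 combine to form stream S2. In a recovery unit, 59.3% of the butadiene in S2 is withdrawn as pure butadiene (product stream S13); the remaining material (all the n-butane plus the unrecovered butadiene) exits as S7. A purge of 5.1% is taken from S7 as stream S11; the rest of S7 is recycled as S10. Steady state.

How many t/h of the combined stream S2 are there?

7580 t/h

n-butane enters only via S3 and leaves only via the purge: 1340×0.224 = 0.051×(n-butane in S7), and the recovery unit passes all n-butane, so n-butane in S2 = n-butane in S7 = 5885.5 t/h.
butadiene in S2: m_A = 1340×0.776 + (1−0.051)·(1−0.593)·m_A, so m_A = 1039.8/0.6138 = 1694.2 t/h.
S2 = 1694.2 + 5885.5 = 7579.7 t/h.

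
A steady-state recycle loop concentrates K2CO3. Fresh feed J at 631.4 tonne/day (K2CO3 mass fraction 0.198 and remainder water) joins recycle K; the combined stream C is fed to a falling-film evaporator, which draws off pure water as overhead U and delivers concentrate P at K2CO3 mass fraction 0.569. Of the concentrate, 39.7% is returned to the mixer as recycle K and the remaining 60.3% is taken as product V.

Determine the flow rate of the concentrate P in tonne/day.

Overall K2CO3 balance (none leaves overhead): K2CO3 in fresh feed = K2CO3 in product, i.e. 631.4×0.198 = (1−0.397)·P·0.569.
P = 125.02/(0.569×0.603) = 364.37 tonne/day.

364.4 tonne/day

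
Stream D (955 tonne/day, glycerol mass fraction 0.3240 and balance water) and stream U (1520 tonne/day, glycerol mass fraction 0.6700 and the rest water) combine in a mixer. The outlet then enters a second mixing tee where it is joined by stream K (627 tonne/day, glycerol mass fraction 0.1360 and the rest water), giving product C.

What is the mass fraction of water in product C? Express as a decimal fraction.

0.5445

Overall, product flow = 3102 tonne/day.
water in = 955×0.676 + 1520×0.330 + 627×0.864 = 1688.9 tonne/day.
water fraction in C = 0.5445.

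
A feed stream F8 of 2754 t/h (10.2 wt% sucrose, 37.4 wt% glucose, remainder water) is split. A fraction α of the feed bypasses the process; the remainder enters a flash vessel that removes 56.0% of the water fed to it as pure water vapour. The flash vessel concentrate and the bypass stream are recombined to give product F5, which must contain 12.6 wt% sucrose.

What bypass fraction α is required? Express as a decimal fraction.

0.351

All 2754×0.102 = 280.91 t/h of sucrose reaches F5, so F5 = 280.91/0.126 = 2229.4 t/h and vapour = 524.57 t/h.
The evaporator receives (1−α)·2754 of feed at 0.524 water and removes 0.560 of that water:
0.560×0.524×(1−α)×2754 = 524.57
(1−α) = 524.57/808.13 = 0.6491;  α = 0.3509.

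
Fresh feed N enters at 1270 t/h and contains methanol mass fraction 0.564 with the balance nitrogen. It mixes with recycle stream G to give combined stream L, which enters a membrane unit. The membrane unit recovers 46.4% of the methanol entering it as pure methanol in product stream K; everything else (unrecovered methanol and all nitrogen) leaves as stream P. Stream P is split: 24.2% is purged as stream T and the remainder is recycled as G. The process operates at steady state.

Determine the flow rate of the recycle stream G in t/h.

nitrogen enters only via N and leaves only via the purge: 1270×0.436 = 0.242×(nitrogen in P), and the membrane unit passes all nitrogen, so nitrogen in L = nitrogen in P = 2288.1 t/h.
methanol in L: m_A = 1270×0.564 + (1−0.242)·(1−0.464)·m_A, so m_A = 716.28/0.5937 = 1206.4 t/h.
P = (1−0.464)×1206.4 + 2288.1 = 2934.8 t/h.
Recycle G = (1−0.242)×2934.8 = 2224.5 t/h.

2225 t/h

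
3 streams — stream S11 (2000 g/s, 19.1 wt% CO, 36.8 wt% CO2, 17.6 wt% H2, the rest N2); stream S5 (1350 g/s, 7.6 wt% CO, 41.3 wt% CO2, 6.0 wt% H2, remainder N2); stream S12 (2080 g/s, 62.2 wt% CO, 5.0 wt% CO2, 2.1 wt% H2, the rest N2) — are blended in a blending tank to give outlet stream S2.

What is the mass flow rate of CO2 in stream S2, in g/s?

CO2 out = CO2 in = 2000×0.368 + 1350×0.413 + 2080×0.050 = 1397.5 g/s.

1398 g/s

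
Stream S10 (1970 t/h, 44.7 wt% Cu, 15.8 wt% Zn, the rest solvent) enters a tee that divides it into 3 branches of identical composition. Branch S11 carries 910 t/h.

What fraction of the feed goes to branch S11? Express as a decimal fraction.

0.462

Fraction to S11 = 910/1970 = 0.4619.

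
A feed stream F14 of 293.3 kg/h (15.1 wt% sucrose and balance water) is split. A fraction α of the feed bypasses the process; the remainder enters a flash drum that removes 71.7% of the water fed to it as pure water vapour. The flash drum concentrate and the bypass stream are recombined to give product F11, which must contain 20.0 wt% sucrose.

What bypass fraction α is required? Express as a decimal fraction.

All 293.3×0.151 = 44.288 kg/h of sucrose reaches F11, so F11 = 44.288/0.200 = 221.44 kg/h and vapour = 71.859 kg/h.
The evaporator receives (1−α)·293.3 of feed at 0.849 water and removes 0.717 of that water:
0.717×0.849×(1−α)×293.3 = 71.859
(1−α) = 71.859/178.54 = 0.4025;  α = 0.5975.

0.598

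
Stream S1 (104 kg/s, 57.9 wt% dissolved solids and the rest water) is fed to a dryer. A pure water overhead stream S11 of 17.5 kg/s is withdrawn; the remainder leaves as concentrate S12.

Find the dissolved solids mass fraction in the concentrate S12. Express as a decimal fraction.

dissolved solids is not removed: 104×0.579 = 60.216 kg/s of dissolved solids enters S12.
Concentrate = 104 − 17.5 = 86.5 kg/s.
Mass fraction = 60.216/86.5 = 0.696.

0.696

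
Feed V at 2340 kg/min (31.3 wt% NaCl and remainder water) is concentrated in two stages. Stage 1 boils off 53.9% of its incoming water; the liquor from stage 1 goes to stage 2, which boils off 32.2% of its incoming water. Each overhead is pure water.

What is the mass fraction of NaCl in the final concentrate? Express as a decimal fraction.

0.593

water in feed = 2340×0.687 = 1607.6 kg/min.
After stage 1: water left = (1−0.539)×1607.6 = 741.09; stream total = 1473.5 kg/min.
After stage 2: water left = (1−0.322)×741.09 = 502.46; final concentrate = 1234.9 kg/min.
NaCl fraction = 732.42/1234.9 = 0.593.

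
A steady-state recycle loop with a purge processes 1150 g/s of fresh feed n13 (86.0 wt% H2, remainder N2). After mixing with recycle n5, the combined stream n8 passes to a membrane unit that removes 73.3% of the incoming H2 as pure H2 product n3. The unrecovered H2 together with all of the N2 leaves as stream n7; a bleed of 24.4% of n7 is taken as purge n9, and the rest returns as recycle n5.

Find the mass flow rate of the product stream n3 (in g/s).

908.3 g/s

H2 in n8: m_A = 1150×0.860 + (1−0.244)·(1−0.733)·m_A, so m_A = 989/0.7981 = 1239.1 g/s.
Product n3 = 0.733×1239.1 = 908.27 g/s.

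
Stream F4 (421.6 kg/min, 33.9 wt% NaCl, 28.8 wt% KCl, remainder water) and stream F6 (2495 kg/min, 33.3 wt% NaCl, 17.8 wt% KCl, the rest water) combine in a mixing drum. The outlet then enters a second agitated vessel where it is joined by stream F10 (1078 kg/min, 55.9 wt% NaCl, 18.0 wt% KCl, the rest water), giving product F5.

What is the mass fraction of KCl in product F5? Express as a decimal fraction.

Overall, product flow = 3994.6 kg/min.
KCl in = 421.6×0.288 + 2495×0.178 + 1078×0.180 = 759.57 kg/min.
KCl fraction in F5 = 0.190.

0.190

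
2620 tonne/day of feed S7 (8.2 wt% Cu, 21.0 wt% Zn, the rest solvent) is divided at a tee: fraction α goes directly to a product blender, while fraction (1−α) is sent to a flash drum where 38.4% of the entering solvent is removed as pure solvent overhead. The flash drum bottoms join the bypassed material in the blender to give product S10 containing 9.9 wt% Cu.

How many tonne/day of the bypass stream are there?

All 2620×0.082 = 214.84 tonne/day of Cu reaches S10, so S10 = 214.84/0.099 = 2170.1 tonne/day and vapour = 449.9 tonne/day.
The evaporator receives (1−α)·2620 of feed at 0.708 solvent and removes 0.384 of that solvent:
0.384×0.708×(1−α)×2620 = 449.9
(1−α) = 449.9/712.3 = 0.6316;  α = 0.3684.
Bypass flow = 0.3684×2620 = 965.18 tonne/day.

965.2 tonne/day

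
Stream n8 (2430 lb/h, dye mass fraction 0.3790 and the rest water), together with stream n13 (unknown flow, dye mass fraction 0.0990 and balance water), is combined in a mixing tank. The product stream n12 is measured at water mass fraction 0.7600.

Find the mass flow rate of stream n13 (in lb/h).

2396 lb/h

Let n13 be the unknown flow. Total out = 2430 + n13.
water balance: 1509 + 0.901·n13 = 0.760·(2430 + n13)
(0.901 − 0.760)·n13 = 0.760×2430 − 1509 = 337.77
n13 = 337.77 / 0.141 = 2395.5 lb/h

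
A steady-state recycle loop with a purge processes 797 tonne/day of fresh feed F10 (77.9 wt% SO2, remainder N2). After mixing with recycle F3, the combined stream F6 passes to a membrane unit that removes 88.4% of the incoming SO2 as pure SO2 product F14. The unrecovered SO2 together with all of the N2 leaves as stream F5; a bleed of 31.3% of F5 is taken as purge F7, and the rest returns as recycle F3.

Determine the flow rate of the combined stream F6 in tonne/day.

N2 enters only via F10 and leaves only via the purge: 797×0.221 = 0.313×(N2 in F5), and the membrane unit passes all N2, so N2 in F6 = N2 in F5 = 562.74 tonne/day.
SO2 in F6: m_A = 797×0.779 + (1−0.313)·(1−0.884)·m_A, so m_A = 620.86/0.9203 = 674.63 tonne/day.
F6 = 674.63 + 562.74 = 1237.4 tonne/day.

1237 tonne/day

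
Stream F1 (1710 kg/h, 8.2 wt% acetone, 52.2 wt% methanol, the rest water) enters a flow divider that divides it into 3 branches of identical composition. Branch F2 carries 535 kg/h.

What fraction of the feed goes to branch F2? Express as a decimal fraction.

0.313

Fraction to F2 = 535/1710 = 0.3129.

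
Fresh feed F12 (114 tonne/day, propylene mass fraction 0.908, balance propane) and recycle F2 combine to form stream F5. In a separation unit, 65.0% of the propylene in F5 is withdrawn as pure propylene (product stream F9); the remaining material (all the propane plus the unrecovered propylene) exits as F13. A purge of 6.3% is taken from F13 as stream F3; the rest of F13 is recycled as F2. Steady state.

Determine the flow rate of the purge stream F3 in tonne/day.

13.88 tonne/day

propane enters only via F12 and leaves only via the purge: 114×0.092 = 0.063×(propane in F13), and the separation unit passes all propane, so propane in F5 = propane in F13 = 166.48 tonne/day.
propylene in F5: m_A = 114×0.908 + (1−0.063)·(1−0.650)·m_A, so m_A = 103.51/0.6721 = 154.02 tonne/day.
F13 = (1−0.650)×154.02 + 166.48 = 220.38 tonne/day.
Purge F3 = 0.063×220.38 = 13.884 tonne/day.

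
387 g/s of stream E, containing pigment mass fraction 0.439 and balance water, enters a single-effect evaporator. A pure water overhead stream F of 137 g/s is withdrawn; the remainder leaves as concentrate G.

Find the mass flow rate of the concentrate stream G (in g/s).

250 g/s

Concentrate = 387 − 137 = 250 g/s.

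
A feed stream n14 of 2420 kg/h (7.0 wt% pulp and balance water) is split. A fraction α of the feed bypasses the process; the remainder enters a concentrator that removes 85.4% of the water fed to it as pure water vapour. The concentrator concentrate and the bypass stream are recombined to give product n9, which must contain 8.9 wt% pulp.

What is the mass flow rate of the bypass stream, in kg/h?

1770 kg/h

All 2420×0.070 = 169.4 kg/h of pulp reaches n9, so n9 = 169.4/0.089 = 1903.4 kg/h and vapour = 516.63 kg/h.
The evaporator receives (1−α)·2420 of feed at 0.930 water and removes 0.854 of that water:
0.854×0.930×(1−α)×2420 = 516.63
(1−α) = 516.63/1922 = 0.2688;  α = 0.7312.
Bypass flow = 0.7312×2420 = 1769.5 kg/h.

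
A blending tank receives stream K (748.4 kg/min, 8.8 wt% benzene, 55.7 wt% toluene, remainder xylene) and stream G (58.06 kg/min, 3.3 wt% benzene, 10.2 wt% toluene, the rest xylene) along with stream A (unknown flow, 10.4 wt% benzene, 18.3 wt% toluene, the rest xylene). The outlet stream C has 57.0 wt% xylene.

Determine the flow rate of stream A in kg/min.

Let A be the unknown flow. Total out = 806.46 + A.
xylene balance: 315.9 + 0.713·A = 0.570·(806.46 + A)
(0.713 − 0.570)·A = 0.570×806.46 − 315.9 = 143.78
A = 143.78 / 0.143 = 1005.4 kg/min

1005 kg/min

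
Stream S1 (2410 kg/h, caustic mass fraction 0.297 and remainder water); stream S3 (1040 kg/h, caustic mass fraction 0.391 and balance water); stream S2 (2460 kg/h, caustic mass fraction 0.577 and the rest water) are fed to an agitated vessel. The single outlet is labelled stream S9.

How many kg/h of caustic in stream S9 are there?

2542 kg/h

caustic out = caustic in = 2410×0.297 + 1040×0.391 + 2460×0.577 = 2541.8 kg/h.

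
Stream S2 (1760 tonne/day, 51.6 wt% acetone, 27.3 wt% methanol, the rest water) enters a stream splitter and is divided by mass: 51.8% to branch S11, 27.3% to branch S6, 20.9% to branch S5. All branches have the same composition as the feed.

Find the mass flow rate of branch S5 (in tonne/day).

367.8 tonne/day

Branch S5 flow = 0.209×1760 = 367.84 tonne/day.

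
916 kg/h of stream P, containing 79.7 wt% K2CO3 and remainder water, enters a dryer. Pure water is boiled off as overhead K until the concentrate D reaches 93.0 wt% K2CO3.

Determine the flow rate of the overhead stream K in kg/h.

K2CO3 is conserved: 916×0.797 = 730.05 kg/h all reports to the concentrate.
Concentrate = 730.05/(target fraction) = 785 kg/h.
Overhead = 916 − 785 = 131 kg/h.

131 kg/h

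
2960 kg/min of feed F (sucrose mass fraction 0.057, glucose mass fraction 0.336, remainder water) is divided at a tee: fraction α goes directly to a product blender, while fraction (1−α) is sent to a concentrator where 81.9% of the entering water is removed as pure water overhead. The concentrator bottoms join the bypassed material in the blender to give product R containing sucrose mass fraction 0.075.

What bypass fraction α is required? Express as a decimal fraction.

0.517

All 2960×0.057 = 168.72 kg/min of sucrose reaches R, so R = 168.72/0.075 = 2249.6 kg/min and vapour = 710.4 kg/min.
The evaporator receives (1−α)·2960 of feed at 0.607 water and removes 0.819 of that water:
0.819×0.607×(1−α)×2960 = 710.4
(1−α) = 710.4/1471.5 = 0.4828;  α = 0.5172.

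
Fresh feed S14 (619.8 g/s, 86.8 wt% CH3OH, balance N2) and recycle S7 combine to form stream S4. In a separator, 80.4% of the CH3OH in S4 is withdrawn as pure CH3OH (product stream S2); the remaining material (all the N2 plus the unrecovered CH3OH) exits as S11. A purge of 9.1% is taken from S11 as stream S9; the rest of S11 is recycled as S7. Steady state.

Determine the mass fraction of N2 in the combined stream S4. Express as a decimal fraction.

0.579

N2 enters only via S14 and leaves only via the purge: 619.8×0.132 = 0.091×(N2 in S11), and the separator passes all N2, so N2 in S4 = N2 in S11 = 899.05 g/s.
CH3OH in S4: m_A = 619.8×0.868 + (1−0.091)·(1−0.804)·m_A, so m_A = 537.99/0.8218 = 654.62 g/s.
S4 = 654.62 + 899.05 = 1553.7 g/s.
N2 fraction in S4 = 899.05/1553.7 = 0.579.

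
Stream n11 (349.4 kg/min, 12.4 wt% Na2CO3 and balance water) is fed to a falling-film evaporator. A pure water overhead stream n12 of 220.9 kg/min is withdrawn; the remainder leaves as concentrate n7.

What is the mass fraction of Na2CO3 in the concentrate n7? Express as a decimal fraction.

0.337

Na2CO3 is not removed: 349.4×0.124 = 43.326 kg/min of Na2CO3 enters n7.
Concentrate = 349.4 − 220.9 = 128.5 kg/min.
Mass fraction = 43.326/128.5 = 0.337.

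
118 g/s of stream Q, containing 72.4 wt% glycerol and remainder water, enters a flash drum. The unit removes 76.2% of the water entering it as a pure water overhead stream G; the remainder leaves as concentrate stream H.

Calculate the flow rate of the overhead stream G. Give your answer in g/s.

24.82 g/s

water entering = 118×0.276 = 32.568 g/s; overhead removed = 0.762×32.568 = 24.817 g/s.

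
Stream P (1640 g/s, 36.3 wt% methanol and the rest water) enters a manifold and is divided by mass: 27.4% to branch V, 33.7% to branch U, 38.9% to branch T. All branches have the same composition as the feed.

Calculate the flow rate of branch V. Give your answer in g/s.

449.4 g/s

Branch V flow = 0.274×1640 = 449.36 g/s.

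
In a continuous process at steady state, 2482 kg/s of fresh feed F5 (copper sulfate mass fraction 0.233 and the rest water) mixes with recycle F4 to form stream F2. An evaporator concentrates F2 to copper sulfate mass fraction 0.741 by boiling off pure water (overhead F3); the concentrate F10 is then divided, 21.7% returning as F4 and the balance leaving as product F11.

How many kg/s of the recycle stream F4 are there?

Overall copper sulfate balance (none leaves overhead): copper sulfate in fresh feed = copper sulfate in product, i.e. 2482×0.233 = (1−0.217)·F10·0.741.
F10 = 578.31/(0.741×0.783) = 996.73 kg/s.
Recycle F4 = 0.217×996.73 = 216.29 kg/s.

216.3 kg/s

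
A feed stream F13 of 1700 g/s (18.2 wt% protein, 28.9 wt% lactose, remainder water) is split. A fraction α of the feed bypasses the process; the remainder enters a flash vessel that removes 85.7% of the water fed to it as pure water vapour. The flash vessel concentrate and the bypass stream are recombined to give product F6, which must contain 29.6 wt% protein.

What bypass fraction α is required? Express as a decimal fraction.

All 1700×0.182 = 309.4 g/s of protein reaches F6, so F6 = 309.4/0.296 = 1045.3 g/s and vapour = 654.73 g/s.
The evaporator receives (1−α)·1700 of feed at 0.529 water and removes 0.857 of that water:
0.857×0.529×(1−α)×1700 = 654.73
(1−α) = 654.73/770.7 = 0.8495;  α = 0.1505.

0.150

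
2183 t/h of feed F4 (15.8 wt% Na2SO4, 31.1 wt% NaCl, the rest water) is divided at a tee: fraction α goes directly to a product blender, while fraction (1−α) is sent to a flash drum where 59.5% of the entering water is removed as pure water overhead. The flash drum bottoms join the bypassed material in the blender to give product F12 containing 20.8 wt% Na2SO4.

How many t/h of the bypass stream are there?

All 2183×0.158 = 344.91 t/h of Na2SO4 reaches F12, so F12 = 344.91/0.208 = 1658.2 t/h and vapour = 524.76 t/h.
The evaporator receives (1−α)·2183 of feed at 0.531 water and removes 0.595 of that water:
0.595×0.531×(1−α)×2183 = 524.76
(1−α) = 524.76/689.71 = 0.7608;  α = 0.2392.
Bypass flow = 0.2392×2183 = 522.08 t/h.

522.1 t/h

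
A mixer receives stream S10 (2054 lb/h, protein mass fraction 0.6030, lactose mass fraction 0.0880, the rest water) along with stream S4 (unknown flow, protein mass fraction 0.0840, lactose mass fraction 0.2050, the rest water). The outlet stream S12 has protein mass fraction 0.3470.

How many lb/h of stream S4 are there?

1999 lb/h

Let S4 be the unknown flow. Total out = 2054 + S4.
protein balance: 1238.6 + 0.084·S4 = 0.347·(2054 + S4)
(0.084 − 0.347)·S4 = 0.347×2054 − 1238.6 = -525.82
S4 = -525.82 / -0.263 = 1999.3 lb/h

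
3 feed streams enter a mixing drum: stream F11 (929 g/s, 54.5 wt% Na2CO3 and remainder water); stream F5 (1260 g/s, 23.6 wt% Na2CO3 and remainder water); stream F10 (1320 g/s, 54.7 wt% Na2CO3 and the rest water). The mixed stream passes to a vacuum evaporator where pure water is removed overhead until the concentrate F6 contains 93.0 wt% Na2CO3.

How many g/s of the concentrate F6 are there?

1641 g/s

Na2CO3 entering = 929×0.545 + 1260×0.236 + 1320×0.547 = 1525.7 g/s.
All Na2CO3 reports to F6, so F6 = 1525.7/0.930 = 1640.5 g/s.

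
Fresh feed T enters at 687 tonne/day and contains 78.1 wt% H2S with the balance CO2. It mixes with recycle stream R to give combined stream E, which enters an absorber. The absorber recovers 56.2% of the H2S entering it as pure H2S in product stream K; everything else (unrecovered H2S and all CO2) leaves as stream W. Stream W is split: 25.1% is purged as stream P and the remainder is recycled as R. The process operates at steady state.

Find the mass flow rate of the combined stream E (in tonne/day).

CO2 enters only via T and leaves only via the purge: 687×0.219 = 0.251×(CO2 in W), and the absorber passes all CO2, so CO2 in E = CO2 in W = 599.41 tonne/day.
H2S in E: m_A = 687×0.781 + (1−0.251)·(1−0.562)·m_A, so m_A = 536.55/0.6719 = 798.51 tonne/day.
E = 798.51 + 599.41 = 1397.9 tonne/day.

1398 tonne/day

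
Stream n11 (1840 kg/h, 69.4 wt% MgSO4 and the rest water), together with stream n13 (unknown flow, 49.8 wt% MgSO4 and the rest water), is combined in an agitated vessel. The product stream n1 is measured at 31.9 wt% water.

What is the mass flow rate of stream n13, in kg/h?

Let n13 be the unknown flow. Total out = 1840 + n13.
water balance: 563.04 + 0.502·n13 = 0.319·(1840 + n13)
(0.502 − 0.319)·n13 = 0.319×1840 − 563.04 = 23.92
n13 = 23.92 / 0.183 = 130.71 kg/h

130.7 kg/h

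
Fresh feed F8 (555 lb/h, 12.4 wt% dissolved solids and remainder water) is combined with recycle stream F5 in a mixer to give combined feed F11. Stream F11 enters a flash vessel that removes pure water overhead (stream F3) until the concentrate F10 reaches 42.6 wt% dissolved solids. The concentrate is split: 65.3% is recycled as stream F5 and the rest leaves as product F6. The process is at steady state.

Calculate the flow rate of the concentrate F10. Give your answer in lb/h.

465.6 lb/h

Overall dissolved solids balance (none leaves overhead): dissolved solids in fresh feed = dissolved solids in product, i.e. 555×0.124 = (1−0.653)·F10·0.426.
F10 = 68.82/(0.426×0.347) = 465.56 lb/h.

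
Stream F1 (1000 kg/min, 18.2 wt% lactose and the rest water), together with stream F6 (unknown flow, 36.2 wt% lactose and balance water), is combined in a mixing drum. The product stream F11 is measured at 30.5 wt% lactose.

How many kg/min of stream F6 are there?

Let F6 be the unknown flow. Total out = 1000 + F6.
lactose balance: 182 + 0.362·F6 = 0.305·(1000 + F6)
(0.362 − 0.305)·F6 = 0.305×1000 − 182 = 123
F6 = 123 / 0.057 = 2157.9 kg/min

2158 kg/min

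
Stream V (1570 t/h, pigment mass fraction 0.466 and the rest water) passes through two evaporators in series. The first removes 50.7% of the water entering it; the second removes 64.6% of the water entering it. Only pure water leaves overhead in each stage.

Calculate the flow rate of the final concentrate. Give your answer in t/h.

877.9 t/h

water in feed = 1570×0.534 = 838.38 t/h.
After stage 1: water left = (1−0.507)×838.38 = 413.32; stream total = 1144.9 t/h.
After stage 2: water left = (1−0.646)×413.32 = 146.32; final concentrate = 877.94 t/h.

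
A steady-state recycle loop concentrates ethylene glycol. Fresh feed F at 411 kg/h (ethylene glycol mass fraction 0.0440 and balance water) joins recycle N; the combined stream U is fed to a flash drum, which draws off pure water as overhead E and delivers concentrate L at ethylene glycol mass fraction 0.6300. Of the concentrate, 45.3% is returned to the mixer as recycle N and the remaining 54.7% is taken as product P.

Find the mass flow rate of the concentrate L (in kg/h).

52.48 kg/h

Overall ethylene glycol balance (none leaves overhead): ethylene glycol in fresh feed = ethylene glycol in product, i.e. 411×0.044 = (1−0.453)·L·0.630.
L = 18.084/(0.630×0.547) = 52.477 kg/h.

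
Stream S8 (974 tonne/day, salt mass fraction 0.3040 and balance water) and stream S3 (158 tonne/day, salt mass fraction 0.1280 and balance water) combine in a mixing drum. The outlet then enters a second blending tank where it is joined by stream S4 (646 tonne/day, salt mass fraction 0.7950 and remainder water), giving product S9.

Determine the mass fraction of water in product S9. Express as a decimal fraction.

0.5332

Overall, product flow = 1778 tonne/day.
water in = 974×0.696 + 158×0.872 + 646×0.205 = 948.11 tonne/day.
water fraction in S9 = 0.5332.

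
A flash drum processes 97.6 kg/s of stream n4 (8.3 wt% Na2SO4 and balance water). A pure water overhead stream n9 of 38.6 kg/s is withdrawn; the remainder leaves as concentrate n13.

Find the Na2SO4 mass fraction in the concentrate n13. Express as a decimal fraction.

0.1373

Na2SO4 is not removed: 97.6×0.083 = 8.1008 kg/s of Na2SO4 enters n13.
Concentrate = 97.6 − 38.6 = 59 kg/s.
Mass fraction = 8.1008/59 = 0.1373.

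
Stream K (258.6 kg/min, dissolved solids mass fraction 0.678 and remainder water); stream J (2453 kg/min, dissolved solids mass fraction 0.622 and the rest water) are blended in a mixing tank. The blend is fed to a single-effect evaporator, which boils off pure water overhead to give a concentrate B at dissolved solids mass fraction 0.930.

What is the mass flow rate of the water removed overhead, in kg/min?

882.5 kg/min

dissolved solids entering = 258.6×0.678 + 2453×0.622 = 1701.1 kg/min.
All dissolved solids reports to B, so B = 1701.1/0.930 = 1829.1 kg/min.
Total feed = 2711.6 kg/min; overhead = 2711.6 − 1829.1 = 882.46 kg/min.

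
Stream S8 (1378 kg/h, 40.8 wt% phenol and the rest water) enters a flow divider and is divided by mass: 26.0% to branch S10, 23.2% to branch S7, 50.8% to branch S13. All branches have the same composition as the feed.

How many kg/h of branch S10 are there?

358.3 kg/h

Branch S10 flow = 0.260×1378 = 358.28 kg/h.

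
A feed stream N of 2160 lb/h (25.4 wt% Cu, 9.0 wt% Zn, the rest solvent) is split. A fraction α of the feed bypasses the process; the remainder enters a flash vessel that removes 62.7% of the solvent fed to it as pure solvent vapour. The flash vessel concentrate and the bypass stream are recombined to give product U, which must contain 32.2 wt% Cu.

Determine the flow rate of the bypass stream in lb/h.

1051 lb/h

All 2160×0.254 = 548.64 lb/h of Cu reaches U, so U = 548.64/0.322 = 1703.9 lb/h and vapour = 456.15 lb/h.
The evaporator receives (1−α)·2160 of feed at 0.656 solvent and removes 0.627 of that solvent:
0.627×0.656×(1−α)×2160 = 456.15
(1−α) = 456.15/888.43 = 0.5134;  α = 0.4866.
Bypass flow = 0.4866×2160 = 1051 lb/h.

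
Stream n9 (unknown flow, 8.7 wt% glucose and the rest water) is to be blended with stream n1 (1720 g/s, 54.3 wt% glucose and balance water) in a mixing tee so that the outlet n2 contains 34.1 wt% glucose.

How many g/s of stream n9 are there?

1368 g/s

Let n9 be the unknown flow. Total out = 1720 + n9.
glucose balance: 933.96 + 0.087·n9 = 0.341·(1720 + n9)
(0.087 − 0.341)·n9 = 0.341×1720 − 933.96 = -347.44
n9 = -347.44 / -0.254 = 1367.9 g/s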